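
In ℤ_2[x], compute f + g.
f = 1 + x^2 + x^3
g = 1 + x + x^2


Add coefficients mod 2:
x^0: 1 + 1 = 0 (mod 2)
x^1: 0 + 1 = 1 (mod 2)
x^2: 1 + 1 = 0 (mod 2)
x^3: 1 + 0 = 1 (mod 2)
Result: x + x^3

f + g = x + x^3


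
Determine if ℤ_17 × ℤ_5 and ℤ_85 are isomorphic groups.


Comparing ℤ_17 × ℤ_5 and ℤ_85:
gcd(17,5) = 1, so ℤ_17 × ℤ_5 ≅ ℤ_85 (CRT)

Yes, ℤ_17 × ℤ_5 ≅ ℤ_85


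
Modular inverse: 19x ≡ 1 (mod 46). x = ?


Use the extended Euclidean algorithm to write 1 = 19·s + 46·t; then s mod 46 is the inverse.
Euclidean algorithm:
  19 = 0·46 + 19
  46 = 2·19 + 8
  19 = 2·8 + 3
  8 = 2·3 + 2
  3 = 1·2 + 1
  2 = 2·1 + 0
gcd(19,46) = 1
Back-substitution gives: 19·(17) + 46·(-7) = 1
So 19⁻¹ ≡ 17 ≡ 17 (mod 46)
Check: 19 × 17 = 323 ≡ 1 (mod 46) ✓

19⁻¹ ≡ 17 (mod 46)


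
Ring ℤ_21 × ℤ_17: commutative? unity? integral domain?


Direct product ring; commutative with unity (1,1); but (1,0)·(0,1) = (0,0) gives zero divisors, so not an integral domain
Commutative: Yes
Integral domain: No
Has unity: Yes

ℤ_21 × ℤ_17: Commutative=Yes, Unity=Yes


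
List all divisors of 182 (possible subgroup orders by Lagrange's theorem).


Lagrange's theorem: |H| divides |G|
|G| = 182
Divisors of 182: 1, 2, 7, 13, 14, 26, 91, 182

Possible subgroup orders: {1, 2, 7, 13, 14, 26, 91, 182}


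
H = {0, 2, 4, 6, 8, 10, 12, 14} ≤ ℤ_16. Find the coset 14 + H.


14 + H = {14 + h (mod 16) : h ∈ H}
14+0=14, 14+2=0, 14+4=2, 14+6=4, 14+8=6, 14+10=8, 14+12=10, 14+14=12
14 + H = {0, 2, 4, 6, 8, 10, 12, 14} = 0 + H

14 + H = {0, 2, 4, 6, 8, 10, 12, 14}


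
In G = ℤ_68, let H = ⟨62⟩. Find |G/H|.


|⟨62⟩| = n / gcd(62, 68) = 68 / 2 = 34
H is normal (ℤ_68 is abelian).
|G/H| = |G| / |H| = 68 / 34 = 2

|G/H| = 2


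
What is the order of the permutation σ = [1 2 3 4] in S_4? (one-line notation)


Cycle decomposition: identity (all elements fixed)
Order = 1 (identity has order 1)

ord(σ) = 1


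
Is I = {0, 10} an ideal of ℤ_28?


Check ideal conditions for I = {0, 10} in ℤ_28:
(1) I is an additive subgroup? No
(2) For r ∈ ℤ_28 and a ∈ I: r·a ∈ I? No  [counterexample: r=2, a=10, r·a mod 28 = 20 ∉ I]

No, I is not an ideal of ℤ_28


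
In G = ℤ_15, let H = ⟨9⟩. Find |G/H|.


|⟨9⟩| = n / gcd(9, 15) = 15 / 3 = 5
H is normal (ℤ_15 is abelian).
|G/H| = |G| / |H| = 15 / 5 = 3

|G/H| = 3


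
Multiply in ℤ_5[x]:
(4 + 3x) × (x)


Expand and collect like terms; reduce coefficients mod 5:
x^0: 4·0 = 0 ≡ 0 (mod 5)
x^1: 4·1 + 3·0 = 4 ≡ 4 (mod 5)
x^2: 3·1 = 3 ≡ 3 (mod 5)
Result: 4x + 3x^2

f · g = 4x + 3x^2


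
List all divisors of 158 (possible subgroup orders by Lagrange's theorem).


Lagrange's theorem: |H| divides |G|
|G| = 158
Divisors of 158: 1, 2, 79, 158

Possible subgroup orders: {1, 2, 79, 158}


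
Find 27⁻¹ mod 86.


Use the extended Euclidean algorithm to write 1 = 27·s + 86·t; then s mod 86 is the inverse.
Euclidean algorithm:
  27 = 0·86 + 27
  86 = 3·27 + 5
  27 = 5·5 + 2
  5 = 2·2 + 1
  2 = 2·1 + 0
gcd(27,86) = 1
Back-substitution gives: 27·(-35) + 86·(11) = 1
So 27⁻¹ ≡ -35 ≡ 51 (mod 86)
Check: 27 × 51 = 1377 ≡ 1 (mod 86) ✓

27⁻¹ ≡ 51 (mod 86)


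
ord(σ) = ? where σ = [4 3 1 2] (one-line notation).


Cycle decomposition: (1 4 2 3)
Cycle lengths: 4
Order = lcm(4) = 4

ord(σ) = 4


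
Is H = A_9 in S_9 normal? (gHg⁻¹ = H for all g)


H = A_9 in S_9
A_9 has index 2 in S_9, and every subgroup of index 2 is normal

Yes, normal subgroup


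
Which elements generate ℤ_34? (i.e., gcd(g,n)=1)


g generates ℤ_n iff gcd(g,n) = 1
Prime factors of 34: 2, 17
Generators are g ∈ {1,...,33} not divisible by any of these primes.
Generators: {1, 3, 5, 7, 9, 11, 13, 15, 19, 21, 23, 25, 27, 29, 31, 33}
Number of generators = φ(34) = 16

Generators of ℤ_34 = {1, 3, 5, 7, 9, 11, 13, 15, 19, 21, 23, 25, 27, 29, 31, 33}


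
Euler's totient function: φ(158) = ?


Factor n: 158 = 2 × 79
φ(n) = n · ∏(1 - 1/p) over distinct primes p | n
φ(158) = 158 · (1 - 1/2) · (1 - 1/79) = 78

φ(158) = 78


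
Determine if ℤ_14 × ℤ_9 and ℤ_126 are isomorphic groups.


Comparing ℤ_14 × ℤ_9 and ℤ_126:
gcd(14,9) = 1, so ℤ_14 × ℤ_9 ≅ ℤ_126 (CRT)

Yes, ℤ_14 × ℤ_9 ≅ ℤ_126


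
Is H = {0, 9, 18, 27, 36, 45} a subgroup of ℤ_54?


Subgroup test for H = {0, 9, 18, 27, 36, 45} in (ℤ_54, +):
(1) 0 ∈ H? Yes
(2) Closure: for all a,b ∈ H, (a+b) mod 54 ∈ H? Yes
(3) Inverses: for all a ∈ H, -a mod 54 ∈ H? Yes

Yes, H is a subgroup of ℤ_54


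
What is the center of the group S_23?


Z(G) = {g ∈ G | gx = xg for all x ∈ G}
S_n is non-abelian for n ≥ 3; Z(S_23) is trivial

Z(S_23) = {e}


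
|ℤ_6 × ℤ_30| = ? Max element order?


|ℤ_6 × ℤ_30| = 6 × 30 = 180
Max element order = lcm(6,30) = 30
Cyclic? No (gcd=6)

|ℤ_6×ℤ_30| = 180, max element order = 30


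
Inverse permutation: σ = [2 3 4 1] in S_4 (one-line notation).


To find σ⁻¹, swap domain and range:
σ(1) = 2 → σ⁻¹(2) = 1
σ(2) = 3 → σ⁻¹(3) = 2
σ(3) = 4 → σ⁻¹(4) = 3
σ(4) = 1 → σ⁻¹(1) = 4

σ⁻¹ = [4 1 2 3]


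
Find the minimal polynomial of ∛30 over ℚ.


∛30 satisfies x³ - 30 = 0, irreducible over ℚ (no rational root; 30 is not a perfect cube)

Minimal polynomial: x³ - 30


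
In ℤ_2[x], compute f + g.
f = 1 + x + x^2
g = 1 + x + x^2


Add coefficients mod 2:
x^0: 1 + 1 = 0 (mod 2)
x^1: 1 + 1 = 0 (mod 2)
x^2: 1 + 1 = 0 (mod 2)
Result: 0

f + g = 0


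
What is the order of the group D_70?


|D_n| = 2n (n rotations and n reflections)
|D_70| = 2×70 = 140

|D_70| = 140


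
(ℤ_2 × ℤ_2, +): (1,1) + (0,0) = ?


Operation: componentwise addition mod (2, 2)
(1,1) + (0,0) = ((a₁+b₁) mod 2, (a₂+b₂) mod 2) with a = (1,1), b = (0,0)

(1,1) + (0,0) = (1,1)


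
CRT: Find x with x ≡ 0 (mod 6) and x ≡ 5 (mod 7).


m₁ = 6, m₂ = 7, gcd = 1, so CRT applies. M = m₁·m₂ = 42
Let M₁ = M/m₁ = 7, M₂ = M/m₂ = 6
Find y₁ ≡ M₁⁻¹ (mod m₁): 7⁻¹ ≡ 1 (mod 6)
Find y₂ ≡ M₂⁻¹ (mod m₂): 6⁻¹ ≡ 6 (mod 7)
x = a₁·M₁·y₁ + a₂·M₂·y₂ = 0·7·1 + 5·6·6 = 180
Reduce mod 42: x ≡ 12
Check: 12 mod 6 = 0 ✓, 12 mod 7 = 5 ✓

x ≡ 12 (mod 42)


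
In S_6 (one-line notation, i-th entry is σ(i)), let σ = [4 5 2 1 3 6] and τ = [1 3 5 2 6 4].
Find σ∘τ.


σ∘τ: apply τ first, then σ
1 →τ 1 →σ 4
2 →τ 3 →σ 2
3 →τ 5 →σ 3
4 →τ 2 →σ 5
5 →τ 6 →σ 6
6 →τ 4 →σ 1

σ∘τ = [4 2 3 5 6 1]


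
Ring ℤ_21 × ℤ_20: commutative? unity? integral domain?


Direct product ring; commutative with unity (1,1); but (1,0)·(0,1) = (0,0) gives zero divisors, so not an integral domain
Commutative: Yes
Integral domain: No
Has unity: Yes

ℤ_21 × ℤ_20: Commutative=Yes, Unity=Yes


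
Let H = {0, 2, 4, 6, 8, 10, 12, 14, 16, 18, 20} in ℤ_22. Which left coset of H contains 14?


14 + H = {14 + h (mod 22) : h ∈ H}
14+0=14, 14+2=16, 14+4=18, 14+6=20, 14+8=0, 14+10=2, 14+12=4, 14+14=6, 14+16=8, 14+18=10, 14+20=12
14 + H = {0, 2, 4, 6, 8, 10, 12, 14, 16, 18, 20} = 0 + H

14 + H = {0, 2, 4, 6, 8, 10, 12, 14, 16, 18, 20}


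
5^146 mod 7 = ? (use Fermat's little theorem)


Fermat's little theorem: if p is prime and gcd(a,p)=1, then a^(p-1) ≡ 1 (mod p)
p = 7 is prime, gcd(5,7) = 1
Reduce exponent: 146 mod 6 = 2
So 5^146 ≡ 5^2 (mod 7)
5^2 mod 7 = 4

5^146 ≡ 4 (mod 7)


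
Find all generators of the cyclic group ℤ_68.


g generates ℤ_n iff gcd(g,n) = 1
Prime factors of 68: 2, 17
Generators are g ∈ {1,...,67} not divisible by any of these primes.
Generators: {1, 3, 5, 7, 9, 11, 13, 15, 19, 21, 23, 25, 27, 29, 31, 33, 35, 37, 39, 41, 43, 45, 47, 49, 53, 55, 57, 59, 61, 63, 65, 67}
Number of generators = φ(68) = 32

Generators of ℤ_68 = {1, 3, 5, 7, 9, 11, 13, 15, 19, 21, 23, 25, 27, 29, 31, 33, 35, 37, 39, 41, 43, 45, 47, 49, 53, 55, 57, 59, 61, 63, 65, 67}


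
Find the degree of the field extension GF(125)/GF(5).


GF(125) = GF(5^3), so the extension degree is 3

[GF(125)/GF(5)] = 3


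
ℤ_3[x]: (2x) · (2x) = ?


Expand and collect like terms; reduce coefficients mod 3:
x^0: 0·0 = 0 ≡ 0 (mod 3)
x^1: 0·2 + 2·0 = 0 ≡ 0 (mod 3)
x^2: 2·2 = 4 ≡ 1 (mod 3)
Result: x^2

f · g = x^2


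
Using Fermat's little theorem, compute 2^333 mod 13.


Fermat's little theorem: if p is prime and gcd(a,p)=1, then a^(p-1) ≡ 1 (mod p)
p = 13 is prime, gcd(2,13) = 1
Reduce exponent: 333 mod 12 = 9
So 2^333 ≡ 2^9 (mod 13)
2^9 mod 13 = 5

2^333 ≡ 5 (mod 13)


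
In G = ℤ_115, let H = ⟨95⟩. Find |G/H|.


|⟨95⟩| = n / gcd(95, 115) = 115 / 5 = 23
H is normal (ℤ_115 is abelian).
|G/H| = |G| / |H| = 115 / 23 = 5

|G/H| = 5


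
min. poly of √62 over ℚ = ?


√62 satisfies x² - 62 = 0, irreducible over ℚ since 62 is squarefree

Minimal polynomial: x² - 62


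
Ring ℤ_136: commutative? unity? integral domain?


ℤ_136 is a commutative ring with unity 1; 136 = 2×68 is composite, so 2·68 ≡ 0 gives zero divisors (not an integral domain)
Commutative: Yes
Integral domain: No
Has unity: Yes

ℤ_136: Commutative=Yes, Unity=Yes


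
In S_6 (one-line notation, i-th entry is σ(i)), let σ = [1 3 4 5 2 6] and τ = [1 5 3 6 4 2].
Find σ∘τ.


σ∘τ: apply τ first, then σ
1 →τ 1 →σ 1
2 →τ 5 →σ 2
3 →τ 3 →σ 4
4 →τ 6 →σ 6
5 →τ 4 →σ 5
6 →τ 2 →σ 3

σ∘τ = [1 2 4 6 5 3]


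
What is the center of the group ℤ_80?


Z(G) = {g ∈ G | gx = xg for all x ∈ G}
ℤ_80 is abelian, so Z(G) = G

Z(ℤ_80) = ℤ_80


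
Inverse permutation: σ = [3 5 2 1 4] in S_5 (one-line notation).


To find σ⁻¹, swap domain and range:
σ(1) = 3 → σ⁻¹(3) = 1
σ(2) = 5 → σ⁻¹(5) = 2
σ(3) = 2 → σ⁻¹(2) = 3
σ(4) = 1 → σ⁻¹(1) = 4
σ(5) = 4 → σ⁻¹(4) = 5

σ⁻¹ = [4 3 1 5 2]


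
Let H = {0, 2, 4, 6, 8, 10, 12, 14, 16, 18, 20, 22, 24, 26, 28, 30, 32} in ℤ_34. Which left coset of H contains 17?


17 + H = {17 + h (mod 34) : h ∈ H}
17+0=17, 17+2=19, 17+4=21, 17+6=23, 17+8=25, 17+10=27, 17+12=29, 17+14=31, 17+16=33, 17+18=1, 17+20=3, 17+22=5, 17+24=7, 17+26=9, 17+28=11, 17+30=13, 17+32=15
17 + H = {1, 3, 5, 7, 9, 11, 13, 15, 17, 19, 21, 23, 25, 27, 29, 31, 33} = 1 + H

17 + H = {1, 3, 5, 7, 9, 11, 13, 15, 17, 19, 21, 23, 25, 27, 29, 31, 33}


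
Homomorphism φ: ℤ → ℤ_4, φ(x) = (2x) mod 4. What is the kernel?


Kernel = preimage of identity
ker(φ) = {x ∈ ℤ : 2x ≡ 0 (mod 4)}. gcd(2,4) = 2, so 2x ≡ 0 (mod 4) ⟺ x ≡ 0 (mod 4/2 = 2). Hence ker(φ) = 2ℤ

ker(φ) = 2ℤ


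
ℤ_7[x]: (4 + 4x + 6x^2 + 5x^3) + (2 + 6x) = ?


Add coefficients mod 7:
x^0: 4 + 2 = 6 (mod 7)
x^1: 4 + 6 = 3 (mod 7)
x^2: 6 + 0 = 6 (mod 7)
x^3: 5 + 0 = 5 (mod 7)
Result: 6 + 3x + 6x^2 + 5x^3

f + g = 6 + 3x + 6x^2 + 5x^3


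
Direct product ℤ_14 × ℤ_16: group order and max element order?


|ℤ_14 × ℤ_16| = 14 × 16 = 224
Max element order = lcm(14,16) = 112
Cyclic? No (gcd=2)

|ℤ_14×ℤ_16| = 224, max element order = 112


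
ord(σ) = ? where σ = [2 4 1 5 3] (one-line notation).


Cycle decomposition: (1 2 4 5 3)
Cycle lengths: 5
Order = lcm(5) = 5

ord(σ) = 5


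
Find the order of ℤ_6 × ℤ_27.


|A × B| = |A| · |B|
|ℤ_6 × ℤ_27| = 6 × 27 = 162

|ℤ_6 × ℤ_27| = 162


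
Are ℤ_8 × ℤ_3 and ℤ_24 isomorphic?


Comparing ℤ_8 × ℤ_3 and ℤ_24:
gcd(8,3) = 1, so ℤ_8 × ℤ_3 ≅ ℤ_24 (CRT)

Yes, ℤ_8 × ℤ_3 ≅ ℤ_24


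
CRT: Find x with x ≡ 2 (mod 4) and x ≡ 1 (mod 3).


m₁ = 4, m₂ = 3, gcd = 1, so CRT applies. M = m₁·m₂ = 12
Let M₁ = M/m₁ = 3, M₂ = M/m₂ = 4
Find y₁ ≡ M₁⁻¹ (mod m₁): 3⁻¹ ≡ 3 (mod 4)
Find y₂ ≡ M₂⁻¹ (mod m₂): 4⁻¹ ≡ 1 (mod 3)
x = a₁·M₁·y₁ + a₂·M₂·y₂ = 2·3·3 + 1·4·1 = 22
Reduce mod 12: x ≡ 10
Check: 10 mod 4 = 2 ✓, 10 mod 3 = 1 ✓

x ≡ 10 (mod 12)


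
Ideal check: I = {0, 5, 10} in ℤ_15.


Check ideal conditions for I = {0, 5, 10} in ℤ_15:
(1) I is an additive subgroup? Yes
(2) For r ∈ ℤ_15 and a ∈ I: r·a ∈ I? Yes

Yes, I is an ideal of ℤ_15


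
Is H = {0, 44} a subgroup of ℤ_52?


Subgroup test for H = {0, 44} in (ℤ_52, +):
(1) 0 ∈ H? Yes
(2) Closure: for all a,b ∈ H, (a+b) mod 52 ∈ H? No  [counterexample: 44 + 44 = 36 ∉ H]
(3) Inverses: for all a ∈ H, -a mod 52 ∈ H? No

No, H is not a subgroup of ℤ_52


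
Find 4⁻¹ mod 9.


Use the extended Euclidean algorithm to write 1 = 4·s + 9·t; then s mod 9 is the inverse.
Euclidean algorithm:
  4 = 0·9 + 4
  9 = 2·4 + 1
  4 = 4·1 + 0
gcd(4,9) = 1
Back-substitution gives: 4·(-2) + 9·(1) = 1
So 4⁻¹ ≡ -2 ≡ 7 (mod 9)
Check: 4 × 7 = 28 ≡ 1 (mod 9) ✓

4⁻¹ ≡ 7 (mod 9)


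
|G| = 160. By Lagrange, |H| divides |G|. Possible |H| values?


Lagrange's theorem: |H| divides |G|
|G| = 160
Divisors of 160: 1, 2, 4, 5, 8, 10, 16, 20, 32, 40, 80, 160

Possible subgroup orders: {1, 2, 4, 5, 8, 10, 16, 20, 32, 40, 80, 160}


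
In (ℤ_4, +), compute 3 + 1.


Operation: addition mod 4
3 + 1 = (a + b) mod 4 with a = 3, b = 1

3 + 1 = 0


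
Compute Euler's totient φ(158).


Factor n: 158 = 2 × 79
φ(n) = n · ∏(1 - 1/p) over distinct primes p | n
φ(158) = 158 · (1 - 1/2) · (1 - 1/79) = 78

φ(158) = 78


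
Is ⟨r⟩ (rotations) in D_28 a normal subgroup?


H = ⟨r⟩ (rotations) in D_28
The rotation subgroup ⟨r⟩ has index 2 in D_28, so it is normal

Yes, normal subgroup


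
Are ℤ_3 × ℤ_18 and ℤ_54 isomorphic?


Comparing ℤ_3 × ℤ_18 and ℤ_54:
gcd(3,18) = 3 ≠ 1. Max element order in ℤ_3×ℤ_18 is lcm(3,18) = 18 < 54, so it has no element of order 54

No, ℤ_3 × ℤ_18 ≇ ℤ_54


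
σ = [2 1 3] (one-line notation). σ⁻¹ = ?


To find σ⁻¹, swap domain and range:
σ(1) = 2 → σ⁻¹(2) = 1
σ(2) = 1 → σ⁻¹(1) = 2
σ(3) = 3 → σ⁻¹(3) = 3

σ⁻¹ = [2 1 3]


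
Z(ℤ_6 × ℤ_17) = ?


Z(G) = {g ∈ G | gx = xg for all x ∈ G}
Direct product of abelian groups is abelian, so Z(G) = G

Z(ℤ_6 × ℤ_17) = ℤ_6 × ℤ_17


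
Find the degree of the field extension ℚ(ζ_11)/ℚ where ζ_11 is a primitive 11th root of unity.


[ℚ(ζ_n):ℚ] = deg Φ_n(x) = φ(n). Here φ(11) = 10

[ℚ(ζ_11)/ℚ where ζ_11 is a primitive 11th root of unity] = 10


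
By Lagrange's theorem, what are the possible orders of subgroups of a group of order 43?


Lagrange's theorem: |H| divides |G|
|G| = 43
Divisors of 43: 1, 43

Possible subgroup orders: {1, 43}


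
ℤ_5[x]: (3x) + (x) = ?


Add coefficients mod 5:
x^0: 0 + 0 = 0 (mod 5)
x^1: 3 + 1 = 4 (mod 5)
Result: 4x

f + g = 4x


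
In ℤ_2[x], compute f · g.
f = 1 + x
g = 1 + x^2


Expand and collect like terms; reduce coefficients mod 2:
x^0: 1·1 = 1 ≡ 1 (mod 2)
x^1: 1·0 + 1·1 = 1 ≡ 1 (mod 2)
x^2: 1·1 + 1·0 = 1 ≡ 1 (mod 2)
x^3: 1·1 = 1 ≡ 1 (mod 2)
Result: 1 + x + x^2 + x^3

f · g = 1 + x + x^2 + x^3


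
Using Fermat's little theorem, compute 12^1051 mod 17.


Fermat's little theorem: if p is prime and gcd(a,p)=1, then a^(p-1) ≡ 1 (mod p)
p = 17 is prime, gcd(12,17) = 1
Reduce exponent: 1051 mod 16 = 11
So 12^1051 ≡ 12^11 (mod 17)
12^11 mod 17 = 6

12^1051 ≡ 6 (mod 17)


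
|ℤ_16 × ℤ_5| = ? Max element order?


|ℤ_16 × ℤ_5| = 16 × 5 = 80
Max element order = lcm(16,5) = 80
Cyclic? Yes (gcd=1)

|ℤ_16×ℤ_5| = 80, max element order = 80


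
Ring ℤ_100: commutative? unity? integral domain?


ℤ_100 is a commutative ring with unity 1; 100 = 2×50 is composite, so 2·50 ≡ 0 gives zero divisors (not an integral domain)
Commutative: Yes
Integral domain: No
Has unity: Yes

ℤ_100: Commutative=Yes, Unity=Yes


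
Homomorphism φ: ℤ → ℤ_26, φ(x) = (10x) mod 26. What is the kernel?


Kernel = preimage of identity
ker(φ) = {x ∈ ℤ : 10x ≡ 0 (mod 26)}. gcd(10,26) = 2, so 10x ≡ 0 (mod 26) ⟺ x ≡ 0 (mod 26/2 = 13). Hence ker(φ) = 13ℤ

ker(φ) = 13ℤ


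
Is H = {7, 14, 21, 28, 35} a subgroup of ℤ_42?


Subgroup test for H = {7, 14, 21, 28, 35} in (ℤ_42, +):
(1) 0 ∈ H? No
(2) Closure: for all a,b ∈ H, (a+b) mod 42 ∈ H? No  [counterexample: 7 + 35 = 0 ∉ H]
(3) Inverses: for all a ∈ H, -a mod 42 ∈ H? Yes

No, H is not a subgroup of ℤ_42


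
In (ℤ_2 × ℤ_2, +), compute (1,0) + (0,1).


Operation: componentwise addition mod (2, 2)
(1,0) + (0,1) = ((a₁+b₁) mod 2, (a₂+b₂) mod 2) with a = (1,0), b = (0,1)

(1,0) + (0,1) = (1,1)


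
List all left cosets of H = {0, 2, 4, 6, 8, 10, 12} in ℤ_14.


H = {0, 2, 4, 6, 8, 10, 12}, |H| = 7
Number of cosets = |G|/|H| = 14/7 = 2
0 + H = {0, 2, 4, 6, 8, 10, 12}
1 + H = {1, 3, 5, 7, 9, 11, 13}

Cosets: 0+H={0,2,4,6,8,10,12}; 1+H={1,3,5,7,9,11,13}


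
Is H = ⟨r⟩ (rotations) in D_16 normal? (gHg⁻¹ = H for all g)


H = ⟨r⟩ (rotations) in D_16
The rotation subgroup ⟨r⟩ has index 2 in D_16, so it is normal

Yes, normal subgroup


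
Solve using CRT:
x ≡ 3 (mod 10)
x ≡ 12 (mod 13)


m₁ = 10, m₂ = 13, gcd = 1, so CRT applies. M = m₁·m₂ = 130
Let M₁ = M/m₁ = 13, M₂ = M/m₂ = 10
Find y₁ ≡ M₁⁻¹ (mod m₁): 13⁻¹ ≡ 7 (mod 10)
Find y₂ ≡ M₂⁻¹ (mod m₂): 10⁻¹ ≡ 4 (mod 13)
x = a₁·M₁·y₁ + a₂·M₂·y₂ = 3·13·7 + 12·10·4 = 753
Reduce mod 130: x ≡ 103
Check: 103 mod 10 = 3 ✓, 103 mod 13 = 12 ✓

x ≡ 103 (mod 130)


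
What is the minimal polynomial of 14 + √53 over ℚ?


Let α = 14 + √53. Then α - 14 = √53, so (α - 14)² = 53, giving α² - 28α + 143 = 0. Degree 2 and α ∉ ℚ, so this is the minimal polynomial.

Minimal polynomial: x² - 28x + 143


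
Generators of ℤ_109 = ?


g generates ℤ_n iff gcd(g,n) = 1
Prime factors of 109: 109
Generators are g ∈ {1,...,108} not divisible by any of these primes.
Generators: {1, 2, 3, 4, 5, 6, 7, 8, 9, 10, 11, 12, 13, 14, 15, 16, 17, 18, 19, 20, 21, 22, 23, 24, 25, 26, 27, 28, 29, 30, 31, 32, 33, 34, 35, 36, 37, 38, 39, 40, 41, 42, 43, 44, 45, 46, 47, 48, 49, 50, 51, 52, 53, 54, 55, 56, 57, 58, 59, 60, 61, 62, 63, 64, 65, 66, 67, 68, 69, 70, 71, 72, 73, 74, 75, 76, 77, 78, 79, 80, 81, 82, 83, 84, 85, 86, 87, 88, 89, 90, 91, 92, 93, 94, 95, 96, 97, 98, 99, 100, 101, 102, 103, 104, 105, 106, 107, 108}
Number of generators = φ(109) = 108

Generators of ℤ_109 = {1, 2, 3, 4, 5, 6, 7, 8, 9, 10, 11, 12, 13, 14, 15, 16, 17, 18, 19, 20, 21, 22, 23, 24, 25, 26, 27, 28, 29, 30, 31, 32, 33, 34, 35, 36, 37, 38, 39, 40, 41, 42, 43, 44, 45, 46, 47, 48, 49, 50, 51, 52, 53, 54, 55, 56, 57, 58, 59, 60, 61, 62, 63, 64, 65, 66, 67, 68, 69, 70, 71, 72, 73, 74, 75, 76, 77, 78, 79, 80, 81, 82, 83, 84, 85, 86, 87, 88, 89, 90, 91, 92, 93, 94, 95, 96, 97, 98, 99, 100, 101, 102, 103, 104, 105, 106, 107, 108}


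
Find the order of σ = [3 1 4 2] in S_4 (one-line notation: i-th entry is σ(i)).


Cycle decomposition: (1 3 4 2)
Cycle lengths: 4
Order = lcm(4) = 4

ord(σ) = 4


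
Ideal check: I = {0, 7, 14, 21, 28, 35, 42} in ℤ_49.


Check ideal conditions for I = {0, 7, 14, 21, 28, 35, 42} in ℤ_49:
(1) I is an additive subgroup? Yes
(2) For r ∈ ℤ_49 and a ∈ I: r·a ∈ I? Yes

Yes, I is an ideal of ℤ_49


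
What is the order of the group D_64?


|D_n| = 2n (n rotations and n reflections)
|D_64| = 2×64 = 128

|D_64| = 128


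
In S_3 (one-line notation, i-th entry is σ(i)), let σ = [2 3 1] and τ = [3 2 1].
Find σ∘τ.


σ∘τ: apply τ first, then σ
1 →τ 3 →σ 1
2 →τ 2 →σ 3
3 →τ 1 →σ 2

σ∘τ = [1 3 2]


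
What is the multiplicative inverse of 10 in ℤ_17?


Use the extended Euclidean algorithm to write 1 = 10·s + 17·t; then s mod 17 is the inverse.
Euclidean algorithm:
  10 = 0·17 + 10
  17 = 1·10 + 7
  10 = 1·7 + 3
  7 = 2·3 + 1
  3 = 3·1 + 0
gcd(10,17) = 1
Back-substitution gives: 10·(-5) + 17·(3) = 1
So 10⁻¹ ≡ -5 ≡ 12 (mod 17)
Check: 10 × 12 = 120 ≡ 1 (mod 17) ✓

10⁻¹ ≡ 12 (mod 17)


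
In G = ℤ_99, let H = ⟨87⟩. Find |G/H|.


|⟨87⟩| = n / gcd(87, 99) = 99 / 3 = 33
H is normal (ℤ_99 is abelian).
|G/H| = |G| / |H| = 99 / 33 = 3

|G/H| = 3


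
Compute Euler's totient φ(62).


Factor n: 62 = 2 × 31
φ(n) = n · ∏(1 - 1/p) over distinct primes p | n
φ(62) = 62 · (1 - 1/2) · (1 - 1/31) = 30

φ(62) = 30


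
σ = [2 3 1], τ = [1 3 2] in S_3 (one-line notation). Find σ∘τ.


σ∘τ: apply τ first, then σ
1 →τ 1 →σ 2
2 →τ 3 →σ 1
3 →τ 2 →σ 3

σ∘τ = [2 1 3]


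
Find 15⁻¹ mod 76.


Use the extended Euclidean algorithm to write 1 = 15·s + 76·t; then s mod 76 is the inverse.
Euclidean algorithm:
  15 = 0·76 + 15
  76 = 5·15 + 1
  15 = 15·1 + 0
gcd(15,76) = 1
Back-substitution gives: 15·(-5) + 76·(1) = 1
So 15⁻¹ ≡ -5 ≡ 71 (mod 76)
Check: 15 × 71 = 1065 ≡ 1 (mod 76) ✓

15⁻¹ ≡ 71 (mod 76)


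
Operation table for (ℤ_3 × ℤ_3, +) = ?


Elements: {(0,0), (0,1), (0,2), (1,0), (1,1), (1,2), (2,0), (2,1), (2,2)}
Operation: componentwise addition mod (3, 3)
Entry (a, b) = ((a₁+b₁) mod 3, (a₂+b₂) mod 3)

Cayley table:
      | (0,0) | (0,1) | (0,2) | (1,0) | (1,1) | (1,2) | (2,0) | (2,1) | (2,2)
(0,0) | (0,0) | (0,1) | (0,2) | (1,0) | (1,1) | (1,2) | (2,0) | (2,1) | (2,2)
(0,1) | (0,1) | (0,2) | (0,0) | (1,1) | (1,2) | (1,0) | (2,1) | (2,2) | (2,0)
(0,2) | (0,2) | (0,0) | (0,1) | (1,2) | (1,0) | (1,1) | (2,2) | (2,0) | (2,1)
(1,0) | (1,0) | (1,1) | (1,2) | (2,0) | (2,1) | (2,2) | (0,0) | (0,1) | (0,2)
(1,1) | (1,1) | (1,2) | (1,0) | (2,1) | (2,2) | (2,0) | (0,1) | (0,2) | (0,0)
(1,2) | (1,2) | (1,0) | (1,1) | (2,2) | (2,0) | (2,1) | (0,2) | (0,0) | (0,1)
(2,0) | (2,0) | (2,1) | (2,2) | (0,0) | (0,1) | (0,2) | (1,0) | (1,1) | (1,2)
(2,1) | (2,1) | (2,2) | (2,0) | (0,1) | (0,2) | (0,0) | (1,1) | (1,2) | (1,0)
(2,2) | (2,2) | (2,0) | (2,1) | (0,2) | (0,0) | (0,1) | (1,2) | (1,0) | (1,1)


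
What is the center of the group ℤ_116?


Z(G) = {g ∈ G | gx = xg for all x ∈ G}
ℤ_116 is abelian, so Z(G) = G

Z(ℤ_116) = ℤ_116


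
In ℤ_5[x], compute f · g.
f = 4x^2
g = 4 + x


Expand and collect like terms; reduce coefficients mod 5:
x^0: 0·4 = 0 ≡ 0 (mod 5)
x^1: 0·1 + 0·4 = 0 ≡ 0 (mod 5)
x^2: 0·1 + 4·4 = 16 ≡ 1 (mod 5)
x^3: 4·1 = 4 ≡ 4 (mod 5)
Result: x^2 + 4x^3

f · g = x^2 + 4x^3


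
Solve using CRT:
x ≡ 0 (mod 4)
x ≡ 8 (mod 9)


m₁ = 4, m₂ = 9, gcd = 1, so CRT applies. M = m₁·m₂ = 36
Let M₁ = M/m₁ = 9, M₂ = M/m₂ = 4
Find y₁ ≡ M₁⁻¹ (mod m₁): 9⁻¹ ≡ 1 (mod 4)
Find y₂ ≡ M₂⁻¹ (mod m₂): 4⁻¹ ≡ 7 (mod 9)
x = a₁·M₁·y₁ + a₂·M₂·y₂ = 0·9·1 + 8·4·7 = 224
Reduce mod 36: x ≡ 8
Check: 8 mod 4 = 0 ✓, 8 mod 9 = 8 ✓

x ≡ 8 (mod 36)


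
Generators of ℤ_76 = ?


g generates ℤ_n iff gcd(g,n) = 1
Prime factors of 76: 2, 19
Generators are g ∈ {1,...,75} not divisible by any of these primes.
Generators: {1, 3, 5, 7, 9, 11, 13, 15, 17, 21, 23, 25, 27, 29, 31, 33, 35, 37, 39, 41, 43, 45, 47, 49, 51, 53, 55, 59, 61, 63, 65, 67, 69, 71, 73, 75}
Number of generators = φ(76) = 36

Generators of ℤ_76 = {1, 3, 5, 7, 9, 11, 13, 15, 17, 21, 23, 25, 27, 29, 31, 33, 35, 37, 39, 41, 43, 45, 47, 49, 51, 53, 55, 59, 61, 63, 65, 67, 69, 71, 73, 75}


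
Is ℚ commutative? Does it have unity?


ℚ is a field: commutative, has unity, every nonzero element is a unit (hence an integral domain)
Commutative: Yes
Integral domain: Yes
Has unity: Yes

ℚ: Commutative=Yes, Unity=Yes


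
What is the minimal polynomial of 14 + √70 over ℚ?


Let α = 14 + √70. Then α - 14 = √70, so (α - 14)² = 70, giving α² - 28α + 126 = 0. Degree 2 and α ∉ ℚ, so this is the minimal polynomial.

Minimal polynomial: x² - 28x + 126


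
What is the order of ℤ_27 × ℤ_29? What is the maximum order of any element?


|ℤ_27 × ℤ_29| = 27 × 29 = 783
Max element order = lcm(27,29) = 783
Cyclic? Yes (gcd=1)

|ℤ_27×ℤ_29| = 783, max element order = 783


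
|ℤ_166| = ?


ℤ_n has n elements.

|ℤ_166| = 166


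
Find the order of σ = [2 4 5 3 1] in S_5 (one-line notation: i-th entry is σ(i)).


Cycle decomposition: (1 2 4 3 5)
Cycle lengths: 5
Order = lcm(5) = 5

ord(σ) = 5


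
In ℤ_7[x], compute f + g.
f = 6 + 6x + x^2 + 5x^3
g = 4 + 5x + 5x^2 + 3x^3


Add coefficients mod 7:
x^0: 6 + 4 = 3 (mod 7)
x^1: 6 + 5 = 4 (mod 7)
x^2: 1 + 5 = 6 (mod 7)
x^3: 5 + 3 = 1 (mod 7)
Result: 3 + 4x + 6x^2 + x^3

f + g = 3 + 4x + 6x^2 + x^3


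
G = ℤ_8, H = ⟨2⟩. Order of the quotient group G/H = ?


|⟨2⟩| = n / gcd(2, 8) = 8 / 2 = 4
H is normal (ℤ_8 is abelian).
|G/H| = |G| / |H| = 8 / 4 = 2

|G/H| = 2


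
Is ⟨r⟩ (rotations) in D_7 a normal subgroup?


H = ⟨r⟩ (rotations) in D_7
The rotation subgroup ⟨r⟩ has index 2 in D_7, so it is normal

Yes, normal subgroup


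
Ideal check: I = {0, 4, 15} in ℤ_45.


Check ideal conditions for I = {0, 4, 15} in ℤ_45:
(1) I is an additive subgroup? No
(2) For r ∈ ℤ_45 and a ∈ I: r·a ∈ I? No  [counterexample: r=2, a=4, r·a mod 45 = 8 ∉ I]

No, I is not an ideal of ℤ_45


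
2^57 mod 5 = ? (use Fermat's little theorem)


Fermat's little theorem: if p is prime and gcd(a,p)=1, then a^(p-1) ≡ 1 (mod p)
p = 5 is prime, gcd(2,5) = 1
Reduce exponent: 57 mod 4 = 1
So 2^57 ≡ 2^1 (mod 5)
2^1 mod 5 = 2

2^57 ≡ 2 (mod 5)


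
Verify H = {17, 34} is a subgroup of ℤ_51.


Subgroup test for H = {17, 34} in (ℤ_51, +):
(1) 0 ∈ H? No
(2) Closure: for all a,b ∈ H, (a+b) mod 51 ∈ H? No  [counterexample: 17 + 34 = 0 ∉ H]
(3) Inverses: for all a ∈ H, -a mod 51 ∈ H? Yes

No, H is not a subgroup of ℤ_51


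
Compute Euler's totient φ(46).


Factor n: 46 = 2 × 23
φ(n) = n · ∏(1 - 1/p) over distinct primes p | n
φ(46) = 46 · (1 - 1/2) · (1 - 1/23) = 22

φ(46) = 22


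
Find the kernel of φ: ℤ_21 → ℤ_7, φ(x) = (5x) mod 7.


Kernel = preimage of identity
ker(φ) = {x ∈ ℤ_21 : 5x ≡ 0 (mod 7)}. Since 7 | 21, φ is well-defined. The kernel is the cyclic subgroup ⟨7⟩ of ℤ_21 (order 3), i.e. {0, 7, 14}

ker(φ) = {0, 7, 14}


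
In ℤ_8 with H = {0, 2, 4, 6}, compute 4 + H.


4 + H = {4 + h (mod 8) : h ∈ H}
4+0=4, 4+2=6, 4+4=0, 4+6=2
4 + H = {0, 2, 4, 6} = 0 + H

4 + H = {0, 2, 4, 6}


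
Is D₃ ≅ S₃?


Comparing D₃ and S₃:
Both are the unique non-abelian group of order 6

Yes, D₃ ≅ S₃


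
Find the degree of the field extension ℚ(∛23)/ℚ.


∛23 has minimal polynomial x³ - 23 (irreducible over ℚ since 23 is not a perfect cube)

[ℚ(∛23)/ℚ] = 3


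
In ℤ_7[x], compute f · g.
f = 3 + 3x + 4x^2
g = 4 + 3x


Expand and collect like terms; reduce coefficients mod 7:
x^0: 3·4 = 12 ≡ 5 (mod 7)
x^1: 3·3 + 3·4 = 21 ≡ 0 (mod 7)
x^2: 3·3 + 4·4 = 25 ≡ 4 (mod 7)
x^3: 4·3 = 12 ≡ 5 (mod 7)
Result: 5 + 4x^2 + 5x^3

f · g = 5 + 4x^2 + 5x^3


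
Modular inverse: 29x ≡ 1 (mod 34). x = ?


Use the extended Euclidean algorithm to write 1 = 29·s + 34·t; then s mod 34 is the inverse.
Euclidean algorithm:
  29 = 0·34 + 29
  34 = 1·29 + 5
  29 = 5·5 + 4
  5 = 1·4 + 1
  4 = 4·1 + 0
gcd(29,34) = 1
Back-substitution gives: 29·(-7) + 34·(6) = 1
So 29⁻¹ ≡ -7 ≡ 27 (mod 34)
Check: 29 × 27 = 783 ≡ 1 (mod 34) ✓

29⁻¹ ≡ 27 (mod 34)


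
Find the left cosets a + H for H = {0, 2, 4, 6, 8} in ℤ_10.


H = {0, 2, 4, 6, 8}, |H| = 5
Number of cosets = |G|/|H| = 10/5 = 2
0 + H = {0, 2, 4, 6, 8}
1 + H = {1, 3, 5, 7, 9}

Cosets: 0+H={0,2,4,6,8}; 1+H={1,3,5,7,9}


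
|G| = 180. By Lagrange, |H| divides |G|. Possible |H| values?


Lagrange's theorem: |H| divides |G|
|G| = 180
Divisors of 180: 1, 2, 3, 4, 5, 6, 9, 10, 12, 15, 18, 20, 30, 36, 45, 60, 90, 180

Possible subgroup orders: {1, 2, 3, 4, 5, 6, 9, 10, 12, 15, 18, 20, 30, 36, 45, 60, 90, 180}


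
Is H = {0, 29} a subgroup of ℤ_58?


Subgroup test for H = {0, 29} in (ℤ_58, +):
(1) 0 ∈ H? Yes
(2) Closure: for all a,b ∈ H, (a+b) mod 58 ∈ H? Yes
(3) Inverses: for all a ∈ H, -a mod 58 ∈ H? Yes

Yes, H is a subgroup of ℤ_58


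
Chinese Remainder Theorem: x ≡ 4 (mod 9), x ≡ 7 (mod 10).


m₁ = 9, m₂ = 10, gcd = 1, so CRT applies. M = m₁·m₂ = 90
Let M₁ = M/m₁ = 10, M₂ = M/m₂ = 9
Find y₁ ≡ M₁⁻¹ (mod m₁): 10⁻¹ ≡ 1 (mod 9)
Find y₂ ≡ M₂⁻¹ (mod m₂): 9⁻¹ ≡ 9 (mod 10)
x = a₁·M₁·y₁ + a₂·M₂·y₂ = 4·10·1 + 7·9·9 = 607
Reduce mod 90: x ≡ 67
Check: 67 mod 9 = 4 ✓, 67 mod 10 = 7 ✓

x ≡ 67 (mod 90)


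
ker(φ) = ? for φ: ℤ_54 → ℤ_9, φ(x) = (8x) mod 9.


Kernel = preimage of identity
ker(φ) = {x ∈ ℤ_54 : 8x ≡ 0 (mod 9)}. Since 9 | 54, φ is well-defined. The kernel is the cyclic subgroup ⟨9⟩ of ℤ_54 (order 6), i.e. {0, 9, 18, 27, 36, 45}

ker(φ) = {0, 9, 18, 27, 36, 45}


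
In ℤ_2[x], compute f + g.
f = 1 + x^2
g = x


Add coefficients mod 2:
x^0: 1 + 0 = 1 (mod 2)
x^1: 0 + 1 = 1 (mod 2)
x^2: 1 + 0 = 1 (mod 2)
Result: 1 + x + x^2

f + g = 1 + x + x^2


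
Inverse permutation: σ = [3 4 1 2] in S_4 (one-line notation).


To find σ⁻¹, swap domain and range:
σ(1) = 3 → σ⁻¹(3) = 1
σ(2) = 4 → σ⁻¹(4) = 2
σ(3) = 1 → σ⁻¹(1) = 3
σ(4) = 2 → σ⁻¹(2) = 4

σ⁻¹ = [3 4 1 2]


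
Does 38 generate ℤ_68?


g generates ℤ_n iff gcd(g, n) = 1
gcd(38, 68) = 2
Since gcd = 2 ≠ 1, ⟨38⟩ has order 34 < 68, so 38 is not a generator.

No, 38 does not generate ℤ_68


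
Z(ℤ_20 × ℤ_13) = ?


Z(G) = {g ∈ G | gx = xg for all x ∈ G}
Direct product of abelian groups is abelian, so Z(G) = G

Z(ℤ_20 × ℤ_13) = ℤ_20 × ℤ_13


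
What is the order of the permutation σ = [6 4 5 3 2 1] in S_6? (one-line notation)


Cycle decomposition: (1 6) (2 4 3 5)
Cycle lengths: 2, 4
Order = lcm(2, 4) = 4

ord(σ) = 4


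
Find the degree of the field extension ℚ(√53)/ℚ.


√53 has minimal polynomial x² - 53 (irreducible over ℚ since 53 is squarefree)

[ℚ(√53)/ℚ] = 2


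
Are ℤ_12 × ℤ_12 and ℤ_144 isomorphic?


Comparing ℤ_12 × ℤ_12 and ℤ_144:
gcd(12,12) = 12 ≠ 1. Max element order in ℤ_12×ℤ_12 is lcm(12,12) = 12 < 144, so it has no element of order 144

No, ℤ_12 × ℤ_12 ≇ ℤ_144


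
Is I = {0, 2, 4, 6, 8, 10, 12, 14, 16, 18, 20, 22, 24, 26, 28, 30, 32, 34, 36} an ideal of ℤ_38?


Check ideal conditions for I = {0, 2, 4, 6, 8, 10, 12, 14, 16, 18, 20, 22, 24, 26, 28, 30, 32, 34, 36} in ℤ_38:
(1) I is an additive subgroup? Yes
(2) For r ∈ ℤ_38 and a ∈ I: r·a ∈ I? Yes

Yes, I is an ideal of ℤ_38


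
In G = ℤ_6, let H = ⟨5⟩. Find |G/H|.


|⟨5⟩| = n / gcd(5, 6) = 6 / 1 = 6
H is normal (ℤ_6 is abelian).
|G/H| = |G| / |H| = 6 / 6 = 1

|G/H| = 1


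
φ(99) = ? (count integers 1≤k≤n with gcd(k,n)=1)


Factor n: 99 = 3^2 × 11
φ(n) = n · ∏(1 - 1/p) over distinct primes p | n
φ(99) = 99 · (1 - 1/3) · (1 - 1/11) = 60

φ(99) = 60


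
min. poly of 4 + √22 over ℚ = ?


Let α = 4 + √22. Then α - 4 = √22, so (α - 4)² = 22, giving α² - 8α - 6 = 0. Degree 2 and α ∉ ℚ, so this is the minimal polynomial.

Minimal polynomial: x² - 8x - 6


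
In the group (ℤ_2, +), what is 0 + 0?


Operation: addition mod 2
0 + 0 = (a + b) mod 2 with a = 0, b = 0

0 + 0 = 0


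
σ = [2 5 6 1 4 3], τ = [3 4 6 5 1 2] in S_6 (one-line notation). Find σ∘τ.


σ∘τ: apply τ first, then σ
1 →τ 3 →σ 6
2 →τ 4 →σ 1
3 →τ 6 →σ 3
4 →τ 5 →σ 4
5 →τ 1 →σ 2
6 →τ 2 →σ 5

σ∘τ = [6 1 3 4 2 5]


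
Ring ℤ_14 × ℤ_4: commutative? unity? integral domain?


Direct product ring; commutative with unity (1,1); but (1,0)·(0,1) = (0,0) gives zero divisors, so not an integral domain
Commutative: Yes
Integral domain: No
Has unity: Yes

ℤ_14 × ℤ_4: Commutative=Yes, Unity=Yes


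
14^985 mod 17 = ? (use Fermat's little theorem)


Fermat's little theorem: if p is prime and gcd(a,p)=1, then a^(p-1) ≡ 1 (mod p)
p = 17 is prime, gcd(14,17) = 1
Reduce exponent: 985 mod 16 = 9
So 14^985 ≡ 14^9 (mod 17)
14^9 mod 17 = 3

14^985 ≡ 3 (mod 17)


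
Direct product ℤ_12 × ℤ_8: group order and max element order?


|ℤ_12 × ℤ_8| = 12 × 8 = 96
Max element order = lcm(12,8) = 24
Cyclic? No (gcd=4)

|ℤ_12×ℤ_8| = 96, max element order = 24


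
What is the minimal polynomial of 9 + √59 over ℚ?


Let α = 9 + √59. Then α - 9 = √59, so (α - 9)² = 59, giving α² - 18α + 22 = 0. Degree 2 and α ∉ ℚ, so this is the minimal polynomial.

Minimal polynomial: x² - 18x + 22


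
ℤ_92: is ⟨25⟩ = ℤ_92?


g generates ℤ_n iff gcd(g, n) = 1
gcd(25, 92) = 1
Since gcd = 1, 25 is a generator.

Yes, 25 generates ℤ_92


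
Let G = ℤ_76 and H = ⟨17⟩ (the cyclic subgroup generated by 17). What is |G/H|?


|⟨17⟩| = n / gcd(17, 76) = 76 / 1 = 76
H is normal (ℤ_76 is abelian).
|G/H| = |G| / |H| = 76 / 76 = 1

|G/H| = 1


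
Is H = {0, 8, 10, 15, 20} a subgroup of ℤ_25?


Subgroup test for H = {0, 8, 10, 15, 20} in (ℤ_25, +):
(1) 0 ∈ H? Yes
(2) Closure: for all a,b ∈ H, (a+b) mod 25 ∈ H? No  [counterexample: 8 + 8 = 16 ∉ H]
(3) Inverses: for all a ∈ H, -a mod 25 ∈ H? No

No, H is not a subgroup of ℤ_25


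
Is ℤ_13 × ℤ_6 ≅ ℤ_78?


Comparing ℤ_13 × ℤ_6 and ℤ_78:
gcd(13,6) = 1, so ℤ_13 × ℤ_6 ≅ ℤ_78 (CRT)

Yes, ℤ_13 × ℤ_6 ≅ ℤ_78


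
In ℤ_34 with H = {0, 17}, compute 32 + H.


32 + H = {32 + h (mod 34) : h ∈ H}
32+0=32, 32+17=15
32 + H = {15, 32} = 15 + H

32 + H = {15, 32}


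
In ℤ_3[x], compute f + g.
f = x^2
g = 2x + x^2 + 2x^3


Add coefficients mod 3:
x^0: 0 + 0 = 0 (mod 3)
x^1: 0 + 2 = 2 (mod 3)
x^2: 1 + 1 = 2 (mod 3)
x^3: 0 + 2 = 2 (mod 3)
Result: 2x + 2x^2 + 2x^3

f + g = 2x + 2x^2 + 2x^3


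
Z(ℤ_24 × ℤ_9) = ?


Z(G) = {g ∈ G | gx = xg for all x ∈ G}
Direct product of abelian groups is abelian, so Z(G) = G

Z(ℤ_24 × ℤ_9) = ℤ_24 × ℤ_9


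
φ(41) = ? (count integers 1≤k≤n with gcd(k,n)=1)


Factor n: 41 = 41
φ(n) = n · ∏(1 - 1/p) over distinct primes p | n
φ(41) = 41 · (1 - 1/41) = 40

φ(41) = 40


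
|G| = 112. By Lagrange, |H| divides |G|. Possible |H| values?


Lagrange's theorem: |H| divides |G|
|G| = 112
Divisors of 112: 1, 2, 4, 7, 8, 14, 16, 28, 56, 112

Possible subgroup orders: {1, 2, 4, 7, 8, 14, 16, 28, 56, 112}


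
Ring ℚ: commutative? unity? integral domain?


ℚ is a field: commutative, has unity, every nonzero element is a unit (hence an integral domain)
Commutative: Yes
Integral domain: Yes
Has unity: Yes

ℚ: Commutative=Yes, Unity=Yes


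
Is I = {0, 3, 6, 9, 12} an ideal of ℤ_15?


Check ideal conditions for I = {0, 3, 6, 9, 12} in ℤ_15:
(1) I is an additive subgroup? Yes
(2) For r ∈ ℤ_15 and a ∈ I: r·a ∈ I? Yes

Yes, I is an ideal of ℤ_15


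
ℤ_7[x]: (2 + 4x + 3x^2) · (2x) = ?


Expand and collect like terms; reduce coefficients mod 7:
x^0: 2·0 = 0 ≡ 0 (mod 7)
x^1: 2·2 + 4·0 = 4 ≡ 4 (mod 7)
x^2: 4·2 + 3·0 = 8 ≡ 1 (mod 7)
x^3: 3·2 = 6 ≡ 6 (mod 7)
Result: 4x + x^2 + 6x^3

f · g = 4x + x^2 + 6x^3


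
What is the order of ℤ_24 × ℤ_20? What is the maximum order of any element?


|ℤ_24 × ℤ_20| = 24 × 20 = 480
Max element order = lcm(24,20) = 120
Cyclic? No (gcd=4)

|ℤ_24×ℤ_20| = 480, max element order = 120


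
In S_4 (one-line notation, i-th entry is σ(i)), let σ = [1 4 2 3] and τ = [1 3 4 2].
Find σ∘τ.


σ∘τ: apply τ first, then σ
1 →τ 1 →σ 1
2 →τ 3 →σ 2
3 →τ 4 →σ 3
4 →τ 2 →σ 4

σ∘τ = [1 2 3 4]


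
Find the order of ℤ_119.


ℤ_n has n elements.

|ℤ_119| = 119


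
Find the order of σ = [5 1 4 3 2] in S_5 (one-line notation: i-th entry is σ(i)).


Cycle decomposition: (1 5 2) (3 4)
Cycle lengths: 3, 2
Order = lcm(3, 2) = 6

ord(σ) = 6


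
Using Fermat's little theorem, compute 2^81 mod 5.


Fermat's little theorem: if p is prime and gcd(a,p)=1, then a^(p-1) ≡ 1 (mod p)
p = 5 is prime, gcd(2,5) = 1
Reduce exponent: 81 mod 4 = 1
So 2^81 ≡ 2^1 (mod 5)
2^1 mod 5 = 2

2^81 ≡ 2 (mod 5)


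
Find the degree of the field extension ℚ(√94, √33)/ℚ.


[ℚ(√94,√33):ℚ] = [ℚ(√94,√33):ℚ(√94)]·[ℚ(√94):ℚ] = 2·2 = 4

[ℚ(√94, √33)/ℚ] = 4


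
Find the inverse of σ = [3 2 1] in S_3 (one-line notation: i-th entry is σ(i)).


To find σ⁻¹, swap domain and range:
σ(1) = 3 → σ⁻¹(3) = 1
σ(2) = 2 → σ⁻¹(2) = 2
σ(3) = 1 → σ⁻¹(1) = 3

σ⁻¹ = [3 2 1]


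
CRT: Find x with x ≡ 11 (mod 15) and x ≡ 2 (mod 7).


m₁ = 15, m₂ = 7, gcd = 1, so CRT applies. M = m₁·m₂ = 105
Let M₁ = M/m₁ = 7, M₂ = M/m₂ = 15
Find y₁ ≡ M₁⁻¹ (mod m₁): 7⁻¹ ≡ 13 (mod 15)
Find y₂ ≡ M₂⁻¹ (mod m₂): 15⁻¹ ≡ 1 (mod 7)
x = a₁·M₁·y₁ + a₂·M₂·y₂ = 11·7·13 + 2·15·1 = 1031
Reduce mod 105: x ≡ 86
Check: 86 mod 15 = 11 ✓, 86 mod 7 = 2 ✓

x ≡ 86 (mod 105)


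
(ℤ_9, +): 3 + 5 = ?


Operation: addition mod 9
3 + 5 = (a + b) mod 9 with a = 3, b = 5

3 + 5 = 8


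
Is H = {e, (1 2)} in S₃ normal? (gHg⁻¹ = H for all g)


H = {e, (1 2)} in S₃
(1 3)(1 2)(1 3)⁻¹ = (2 3) ∉ {e, (1 2)}, so it is not normal

No, not a normal subgroup


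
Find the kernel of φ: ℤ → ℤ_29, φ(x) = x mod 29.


Kernel = preimage of identity
ker(φ) = {x ∈ ℤ : x ≡ 0 (mod 29)} = 29ℤ = {0, ±29, ±58, ...}

ker(φ) = 29ℤ


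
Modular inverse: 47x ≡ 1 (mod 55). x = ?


Use the extended Euclidean algorithm to write 1 = 47·s + 55·t; then s mod 55 is the inverse.
Euclidean algorithm:
  47 = 0·55 + 47
  55 = 1·47 + 8
  47 = 5·8 + 7
  8 = 1·7 + 1
  7 = 7·1 + 0
gcd(47,55) = 1
Back-substitution gives: 47·(-7) + 55·(6) = 1
So 47⁻¹ ≡ -7 ≡ 48 (mod 55)
Check: 47 × 48 = 2256 ≡ 1 (mod 55) ✓

47⁻¹ ≡ 48 (mod 55)


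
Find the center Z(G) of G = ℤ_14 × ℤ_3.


Z(G) = {g ∈ G | gx = xg for all x ∈ G}
Direct product of abelian groups is abelian, so Z(G) = G

Z(ℤ_14 × ℤ_3) = ℤ_14 × ℤ_3


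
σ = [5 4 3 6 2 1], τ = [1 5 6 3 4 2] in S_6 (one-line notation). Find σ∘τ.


σ∘τ: apply τ first, then σ
1 →τ 1 →σ 5
2 →τ 5 →σ 2
3 →τ 6 →σ 1
4 →τ 3 →σ 3
5 →τ 4 →σ 6
6 →τ 2 →σ 4

σ∘τ = [5 2 1 3 6 4]


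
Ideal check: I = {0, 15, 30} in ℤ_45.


Check ideal conditions for I = {0, 15, 30} in ℤ_45:
(1) I is an additive subgroup? Yes
(2) For r ∈ ℤ_45 and a ∈ I: r·a ∈ I? Yes

Yes, I is an ideal of ℤ_45


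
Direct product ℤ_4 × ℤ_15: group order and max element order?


|ℤ_4 × ℤ_15| = 4 × 15 = 60
Max element order = lcm(4,15) = 60
Cyclic? Yes (gcd=1)

|ℤ_4×ℤ_15| = 60, max element order = 60


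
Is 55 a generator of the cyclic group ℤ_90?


g generates ℤ_n iff gcd(g, n) = 1
gcd(55, 90) = 5
Since gcd = 5 ≠ 1, ⟨55⟩ has order 18 < 90, so 55 is not a generator.

No, 55 does not generate ℤ_90


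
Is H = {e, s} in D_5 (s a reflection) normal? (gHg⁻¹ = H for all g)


H = {e, s} in D_5 (s a reflection)
r·s·r⁻¹ = sr⁻² ≠ s for n ≥ 3, so {e, s} is not closed under conjugation

No, not a normal subgroup


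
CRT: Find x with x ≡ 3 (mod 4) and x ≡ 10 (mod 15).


m₁ = 4, m₂ = 15, gcd = 1, so CRT applies. M = m₁·m₂ = 60
Let M₁ = M/m₁ = 15, M₂ = M/m₂ = 4
Find y₁ ≡ M₁⁻¹ (mod m₁): 15⁻¹ ≡ 3 (mod 4)
Find y₂ ≡ M₂⁻¹ (mod m₂): 4⁻¹ ≡ 4 (mod 15)
x = a₁·M₁·y₁ + a₂·M₂·y₂ = 3·15·3 + 10·4·4 = 295
Reduce mod 60: x ≡ 55
Check: 55 mod 4 = 3 ✓, 55 mod 15 = 10 ✓

x ≡ 55 (mod 60)
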